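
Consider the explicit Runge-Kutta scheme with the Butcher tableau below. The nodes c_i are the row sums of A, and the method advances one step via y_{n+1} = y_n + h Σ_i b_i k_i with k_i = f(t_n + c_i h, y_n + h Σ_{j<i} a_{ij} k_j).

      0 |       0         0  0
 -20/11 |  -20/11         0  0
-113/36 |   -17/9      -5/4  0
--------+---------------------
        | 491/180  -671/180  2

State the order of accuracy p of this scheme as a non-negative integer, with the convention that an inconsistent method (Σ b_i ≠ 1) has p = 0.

2

b = (491/180, -671/180, 2)
c = (0, -20/11, -113/36)
Ac = (0, 0, 25/11)
Σ b_i: 491/180·1 + (-671/180)·1 + 2·1 = 1 ✓
b·c: (-671/180)·(-20/11) + 2·(-113/36) = 1/2 ✓
b·c²: (-671/180)·400/121 + 2·12769/1296 = 52619/7128 ≠ 1/3 ⇒ order 2.
b·Ac: 2·25/11 = 50/11 ≠ 1/6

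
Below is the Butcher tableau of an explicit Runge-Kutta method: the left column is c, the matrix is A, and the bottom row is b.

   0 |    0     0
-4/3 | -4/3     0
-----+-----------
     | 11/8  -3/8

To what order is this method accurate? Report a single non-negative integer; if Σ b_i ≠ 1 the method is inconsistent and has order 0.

b = (11/8, -3/8)
c = (0, -4/3)
Σ b_i: 11/8·1 + (-3/8)·1 = 1 ✓
b·c: (-3/8)·(-4/3) = 1/2 ✓; 2 stages ⇒ order 2.

2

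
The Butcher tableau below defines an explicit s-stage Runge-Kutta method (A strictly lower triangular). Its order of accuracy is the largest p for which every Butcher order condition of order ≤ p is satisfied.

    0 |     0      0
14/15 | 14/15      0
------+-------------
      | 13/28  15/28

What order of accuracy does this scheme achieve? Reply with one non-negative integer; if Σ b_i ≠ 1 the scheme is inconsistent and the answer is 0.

b = (13/28, 15/28)
c = (0, 14/15)
Σ b_i: 13/28·1 + 15/28·1 = 1 ✓
b·c: 15/28·14/15 = 1/2 ✓; 2 stages ⇒ order 2.

2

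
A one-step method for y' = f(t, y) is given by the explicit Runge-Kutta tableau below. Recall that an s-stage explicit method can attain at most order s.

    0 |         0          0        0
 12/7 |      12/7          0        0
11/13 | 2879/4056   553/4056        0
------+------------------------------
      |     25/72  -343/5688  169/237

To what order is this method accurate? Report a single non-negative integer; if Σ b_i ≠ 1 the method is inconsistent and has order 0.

b = (25/72, -343/5688, 169/237)
c = (0, 12/7, 11/13)
Ac = (0, 0, 79/338)
Σ b_i: 25/72·1 + (-343/5688)·1 + 169/237·1 = 1 ✓
b·c: (-343/5688)·12/7 + 169/237·11/13 = 1/2 ✓
b·c²: (-343/5688)·144/49 + 169/237·121/169 = 1/3 ✓
b·Ac: 169/237·79/338 = 1/6 ✓; 3 stages ⇒ order 3.

3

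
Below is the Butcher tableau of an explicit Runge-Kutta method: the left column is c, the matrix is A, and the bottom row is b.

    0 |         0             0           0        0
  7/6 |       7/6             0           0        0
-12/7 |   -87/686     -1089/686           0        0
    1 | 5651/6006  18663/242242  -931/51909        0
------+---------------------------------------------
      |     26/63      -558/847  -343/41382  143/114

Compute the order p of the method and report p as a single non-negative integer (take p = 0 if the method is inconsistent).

b = (26/63, -558/847, -343/41382, 143/114)
c = (0, 7/6, -12/7, 1)
Ac = (0, 0, -363/196, 69/572)
Σ b_i: 26/63·1 + (-558/847)·1 + (-343/41382)·1 + 143/114·1 = 1 ✓
b·c: (-558/847)·7/6 + (-343/41382)·(-12/7) + 143/114·1 = 1/2 ✓
b·c²: (-558/847)·49/36 + (-343/41382)·144/49 + 143/114·1 = 1/3 ✓
b·Ac: (-343/41382)·(-363/196) + 143/114·69/572 = 1/6 ✓
b·c³: (-558/847)·343/216 + (-343/41382)·(-1728/343) + 143/114·1 = 1/4 ✓
b·(c∘Ac): (-343/41382)·1089/343 + 143/114·69/572 = 1/8 ✓
b·Ac²: (-343/41382)·(-121/56) + 143/114·179/3432 = 1/12 ✓
b·A²c: 143/114·19/572 = 1/24 ✓; 4 stages ⇒ order 4.

4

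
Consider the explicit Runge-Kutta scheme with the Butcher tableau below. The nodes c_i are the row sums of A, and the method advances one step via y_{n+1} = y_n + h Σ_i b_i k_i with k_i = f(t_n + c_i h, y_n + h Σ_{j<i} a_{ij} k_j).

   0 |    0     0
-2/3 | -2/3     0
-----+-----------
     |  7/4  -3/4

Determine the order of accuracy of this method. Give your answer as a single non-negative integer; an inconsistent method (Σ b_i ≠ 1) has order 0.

b = (7/4, -3/4)
c = (0, -2/3)
Σ b_i: 7/4·1 + (-3/4)·1 = 1 ✓
b·c: (-3/4)·(-2/3) = 1/2 ✓; 2 stages ⇒ order 2.

2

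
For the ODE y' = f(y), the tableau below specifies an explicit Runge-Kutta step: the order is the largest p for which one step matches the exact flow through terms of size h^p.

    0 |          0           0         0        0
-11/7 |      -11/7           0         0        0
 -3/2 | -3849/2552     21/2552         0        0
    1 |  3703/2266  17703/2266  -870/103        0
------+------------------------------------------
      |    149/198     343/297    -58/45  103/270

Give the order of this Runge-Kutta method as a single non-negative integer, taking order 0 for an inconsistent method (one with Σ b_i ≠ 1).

b = (149/198, 343/297, -58/45, 103/270)
c = (0, -11/7, -3/2, 1)
Ac = (0, 0, -3/232, 81/206)
Σ b_i: 149/198·1 + 343/297·1 + (-58/45)·1 + 103/270·1 = 1 ✓
b·c: 343/297·(-11/7) + (-58/45)·(-3/2) + 103/270·1 = 1/2 ✓
b·c²: 343/297·121/49 + (-58/45)·9/4 + 103/270·1 = 1/3 ✓
b·Ac: (-58/45)·(-3/232) + 103/270·81/206 = 1/6 ✓
b·c³: 343/297·(-1331/343) + (-58/45)·(-27/8) + 103/270·1 = 1/4 ✓
b·(c∘Ac): (-58/45)·9/464 + 103/270·81/206 = 1/8 ✓
b·Ac²: (-58/45)·33/1624 + 103/270·207/721 = 1/12 ✓
b·A²c: 103/270·45/412 = 1/24 ✓; 4 stages ⇒ order 4.

4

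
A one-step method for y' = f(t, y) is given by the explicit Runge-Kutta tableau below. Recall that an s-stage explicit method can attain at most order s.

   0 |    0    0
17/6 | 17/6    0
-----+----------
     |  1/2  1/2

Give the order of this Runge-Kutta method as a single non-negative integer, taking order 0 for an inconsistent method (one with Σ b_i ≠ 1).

1

b = (1/2, 1/2)
c = (0, 17/6)
Σ b_i: 1/2·1 + 1/2·1 = 1 ✓
b·c: 1/2·17/6 = 17/12 ≠ 1/2 ⇒ order 1.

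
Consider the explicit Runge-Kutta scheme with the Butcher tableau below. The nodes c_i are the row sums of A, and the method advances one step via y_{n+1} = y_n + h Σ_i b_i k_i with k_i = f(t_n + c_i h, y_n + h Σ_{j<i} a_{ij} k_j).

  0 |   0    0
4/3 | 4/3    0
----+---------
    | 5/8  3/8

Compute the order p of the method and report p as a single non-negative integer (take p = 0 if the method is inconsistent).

b = (5/8, 3/8)
c = (0, 4/3)
Σ b_i: 5/8·1 + 3/8·1 = 1 ✓
b·c: 3/8·4/3 = 1/2 ✓; 2 stages ⇒ order 2.

2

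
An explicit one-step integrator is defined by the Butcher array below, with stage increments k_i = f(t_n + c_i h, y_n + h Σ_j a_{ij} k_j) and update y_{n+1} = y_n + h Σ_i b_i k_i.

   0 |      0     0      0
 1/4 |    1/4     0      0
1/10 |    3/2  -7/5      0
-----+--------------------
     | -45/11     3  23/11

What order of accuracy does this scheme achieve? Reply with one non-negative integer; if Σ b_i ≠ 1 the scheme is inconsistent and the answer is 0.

b = (-45/11, 3, 23/11)
c = (0, 1/4, 1/10)
Ac = (0, 0, -7/20)
Σ b_i: (-45/11)·1 + 3·1 + 23/11·1 = 1 ✓
b·c: 3·1/4 + 23/11·1/10 = 211/220 ≠ 1/2 ⇒ order 1.

1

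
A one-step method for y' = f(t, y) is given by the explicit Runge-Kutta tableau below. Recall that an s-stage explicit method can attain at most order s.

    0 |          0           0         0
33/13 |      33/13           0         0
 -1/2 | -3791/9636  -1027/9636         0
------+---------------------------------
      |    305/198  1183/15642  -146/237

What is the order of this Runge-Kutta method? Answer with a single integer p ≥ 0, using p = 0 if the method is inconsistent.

b = (305/198, 1183/15642, -146/237)
c = (0, 33/13, -1/2)
Ac = (0, 0, -79/292)
Σ b_i: 305/198·1 + 1183/15642·1 + (-146/237)·1 = 1 ✓
b·c: 1183/15642·33/13 + (-146/237)·(-1/2) = 1/2 ✓
b·c²: 1183/15642·1089/169 + (-146/237)·1/4 = 1/3 ✓
b·Ac: (-146/237)·(-79/292) = 1/6 ✓; 3 stages ⇒ order 3.

3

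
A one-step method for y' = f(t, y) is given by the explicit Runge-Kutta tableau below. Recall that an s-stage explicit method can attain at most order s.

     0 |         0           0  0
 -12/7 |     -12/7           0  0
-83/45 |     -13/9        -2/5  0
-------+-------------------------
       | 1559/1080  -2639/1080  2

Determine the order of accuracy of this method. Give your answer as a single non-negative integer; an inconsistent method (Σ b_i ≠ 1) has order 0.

2

b = (1559/1080, -2639/1080, 2)
c = (0, -12/7, -83/45)
Ac = (0, 0, 24/35)
Σ b_i: 1559/1080·1 + (-2639/1080)·1 + 2·1 = 1 ✓
b·c: (-2639/1080)·(-12/7) + 2·(-83/45) = 1/2 ✓
b·c²: (-2639/1080)·144/49 + 2·6889/2025 = -5344/14175 ≠ 1/3 ⇒ order 2.
b·Ac: 2·24/35 = 48/35 ≠ 1/6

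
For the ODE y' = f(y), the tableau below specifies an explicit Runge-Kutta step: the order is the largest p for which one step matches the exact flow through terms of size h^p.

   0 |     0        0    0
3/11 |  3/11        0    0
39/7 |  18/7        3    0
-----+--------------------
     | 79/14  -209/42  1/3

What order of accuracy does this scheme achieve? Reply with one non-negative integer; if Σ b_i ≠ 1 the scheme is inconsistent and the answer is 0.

2

b = (79/14, -209/42, 1/3)
c = (0, 3/11, 39/7)
Ac = (0, 0, 9/11)
Σ b_i: 79/14·1 + (-209/42)·1 + 1/3·1 = 1 ✓
b·c: (-209/42)·3/11 + 1/3·39/7 = 1/2 ✓
b·c²: (-209/42)·9/121 + 1/3·1521/49 = 10755/1078 ≠ 1/3 ⇒ order 2.
b·Ac: 1/3·9/11 = 3/11 ≠ 1/6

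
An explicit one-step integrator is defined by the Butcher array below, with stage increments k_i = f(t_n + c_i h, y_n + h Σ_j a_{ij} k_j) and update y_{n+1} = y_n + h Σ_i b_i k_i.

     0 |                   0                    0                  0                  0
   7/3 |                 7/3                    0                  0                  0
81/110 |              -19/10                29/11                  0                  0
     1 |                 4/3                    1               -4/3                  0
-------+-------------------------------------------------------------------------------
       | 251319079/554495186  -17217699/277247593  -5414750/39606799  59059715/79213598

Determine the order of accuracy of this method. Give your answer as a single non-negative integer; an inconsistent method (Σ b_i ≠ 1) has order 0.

b = (251319079/554495186, -17217699/277247593, -5414750/39606799, 59059715/79213598)
c = (0, 7/3, 81/110, 1)
Ac = (0, 0, 203/33, 223/165)
Σ b_i: 251319079/554495186·1 + (-17217699/277247593)·1 + (-5414750/39606799)·1 + 59059715/79213598·1 = 1 ✓
b·c: (-17217699/277247593)·7/3 + (-5414750/39606799)·81/110 + 59059715/79213598·1 = 1/2 ✓
b·c²: (-17217699/277247593)·49/9 + (-5414750/39606799)·6561/12100 + 59059715/79213598·1 = 1/3 ✓
b·Ac: (-5414750/39606799)·203/33 + 59059715/79213598·223/165 = 1/6 ✓
b·c³: (-17217699/277247593)·343/27 + (-5414750/39606799)·531441/1331000 + 59059715/79213598·1 = -1536114229/15684292404 ≠ 1/4 ⇒ order 3.
b·(c∘Ac): (-5414750/39606799)·5481/1210 + 59059715/79213598·223/165 = 92295449/237640794 ≠ 1/8
b·Ac²: (-5414750/39606799)·1421/99 + 59059715/79213598·128542/27225 = 30543236573/19605365505 ≠ 1/12
b·A²c: 59059715/79213598·(-812/99) = -2179840390/356461191 ≠ 1/24

3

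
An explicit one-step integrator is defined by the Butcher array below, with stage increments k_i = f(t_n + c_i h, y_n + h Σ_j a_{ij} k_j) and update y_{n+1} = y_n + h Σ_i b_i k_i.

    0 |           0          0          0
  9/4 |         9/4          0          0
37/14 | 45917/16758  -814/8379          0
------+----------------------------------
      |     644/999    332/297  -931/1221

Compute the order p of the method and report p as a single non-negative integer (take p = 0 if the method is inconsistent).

3

b = (644/999, 332/297, -931/1221)
c = (0, 9/4, 37/14)
Ac = (0, 0, -407/1862)
Σ b_i: 644/999·1 + 332/297·1 + (-931/1221)·1 = 1 ✓
b·c: 332/297·9/4 + (-931/1221)·37/14 = 1/2 ✓
b·c²: 332/297·81/16 + (-931/1221)·1369/196 = 1/3 ✓
b·Ac: (-931/1221)·(-407/1862) = 1/6 ✓; 3 stages ⇒ order 3.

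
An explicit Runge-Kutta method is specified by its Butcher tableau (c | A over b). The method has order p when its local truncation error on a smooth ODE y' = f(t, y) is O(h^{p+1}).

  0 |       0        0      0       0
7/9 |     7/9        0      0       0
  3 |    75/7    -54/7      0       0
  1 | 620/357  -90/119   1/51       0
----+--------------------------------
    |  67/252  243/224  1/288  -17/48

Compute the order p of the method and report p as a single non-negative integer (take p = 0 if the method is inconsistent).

b = (67/252, 243/224, 1/288, -17/48)
c = (0, 7/9, 3, 1)
Ac = (0, 0, -6, -9/17)
Σ b_i: 67/252·1 + 243/224·1 + 1/288·1 + (-17/48)·1 = 1 ✓
b·c: 243/224·7/9 + 1/288·3 + (-17/48)·1 = 1/2 ✓
b·c²: 243/224·49/81 + 1/288·9 + (-17/48)·1 = 1/3 ✓
b·Ac: 1/288·(-6) + (-17/48)·(-9/17) = 1/6 ✓
b·c³: 243/224·343/729 + 1/288·27 + (-17/48)·1 = 1/4 ✓
b·(c∘Ac): 1/288·(-18) + (-17/48)·(-9/17) = 1/8 ✓
b·Ac²: 1/288·(-14/3) + (-17/48)·(-43/153) = 1/12 ✓
b·A²c: (-17/48)·(-2/17) = 1/24 ✓; 4 stages ⇒ order 4.

4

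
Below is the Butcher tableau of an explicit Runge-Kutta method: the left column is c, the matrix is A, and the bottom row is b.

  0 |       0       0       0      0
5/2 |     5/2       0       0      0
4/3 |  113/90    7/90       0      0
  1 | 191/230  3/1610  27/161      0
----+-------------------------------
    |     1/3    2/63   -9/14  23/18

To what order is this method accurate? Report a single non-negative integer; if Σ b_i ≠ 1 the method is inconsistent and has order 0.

b = (1/3, 2/63, -9/14, 23/18)
c = (0, 5/2, 4/3, 1)
Ac = (0, 0, 7/36, 21/92)
Σ b_i: 1/3·1 + 2/63·1 + (-9/14)·1 + 23/18·1 = 1 ✓
b·c: 2/63·5/2 + (-9/14)·4/3 + 23/18·1 = 1/2 ✓
b·c²: 2/63·25/4 + (-9/14)·16/9 + 23/18·1 = 1/3 ✓
b·Ac: (-9/14)·7/36 + 23/18·21/92 = 1/6 ✓
b·c³: 2/63·125/8 + (-9/14)·64/27 + 23/18·1 = 1/4 ✓
b·(c∘Ac): (-9/14)·7/27 + 23/18·21/92 = 1/8 ✓
b·Ac²: (-9/14)·35/72 + 23/18·57/184 = 1/12 ✓
b·A²c: 23/18·3/92 = 1/24 ✓; 4 stages ⇒ order 4.

4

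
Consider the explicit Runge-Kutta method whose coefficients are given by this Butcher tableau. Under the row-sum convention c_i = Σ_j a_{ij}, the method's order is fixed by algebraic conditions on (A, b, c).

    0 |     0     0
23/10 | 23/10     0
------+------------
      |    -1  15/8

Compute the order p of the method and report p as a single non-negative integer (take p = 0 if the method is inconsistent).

0

b = (-1, 15/8)
c = (0, 23/10)
Σ b_i: (-1)·1 + 15/8·1 = 7/8 ≠ 1 ⇒ order 0.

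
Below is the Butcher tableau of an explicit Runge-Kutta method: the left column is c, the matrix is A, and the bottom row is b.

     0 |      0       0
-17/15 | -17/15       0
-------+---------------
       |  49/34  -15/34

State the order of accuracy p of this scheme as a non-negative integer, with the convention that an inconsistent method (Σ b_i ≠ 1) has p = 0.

b = (49/34, -15/34)
c = (0, -17/15)
Σ b_i: 49/34·1 + (-15/34)·1 = 1 ✓
b·c: (-15/34)·(-17/15) = 1/2 ✓; 2 stages ⇒ order 2.

2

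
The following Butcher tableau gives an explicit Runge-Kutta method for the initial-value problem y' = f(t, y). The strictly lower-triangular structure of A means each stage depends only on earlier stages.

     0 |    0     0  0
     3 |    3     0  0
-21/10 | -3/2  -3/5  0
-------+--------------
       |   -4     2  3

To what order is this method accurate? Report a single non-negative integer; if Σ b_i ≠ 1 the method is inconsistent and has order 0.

1

b = (-4, 2, 3)
c = (0, 3, -21/10)
Ac = (0, 0, -9/5)
Σ b_i: (-4)·1 + 2·1 + 3·1 = 1 ✓
b·c: 2·3 + 3·(-21/10) = -3/10 ≠ 1/2 ⇒ order 1.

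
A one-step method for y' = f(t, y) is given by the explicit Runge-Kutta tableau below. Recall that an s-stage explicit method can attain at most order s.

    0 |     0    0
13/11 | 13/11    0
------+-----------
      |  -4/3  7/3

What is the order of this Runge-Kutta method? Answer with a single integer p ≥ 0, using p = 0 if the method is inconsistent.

1

b = (-4/3, 7/3)
c = (0, 13/11)
Σ b_i: (-4/3)·1 + 7/3·1 = 1 ✓
b·c: 7/3·13/11 = 91/33 ≠ 1/2 ⇒ order 1.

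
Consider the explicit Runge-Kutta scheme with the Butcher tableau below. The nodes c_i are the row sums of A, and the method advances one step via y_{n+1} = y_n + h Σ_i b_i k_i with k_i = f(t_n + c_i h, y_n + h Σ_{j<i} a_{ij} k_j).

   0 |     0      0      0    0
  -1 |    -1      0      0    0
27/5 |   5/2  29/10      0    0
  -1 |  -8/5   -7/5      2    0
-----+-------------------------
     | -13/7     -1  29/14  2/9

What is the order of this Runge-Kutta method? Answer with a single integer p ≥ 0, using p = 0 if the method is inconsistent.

b = (-13/7, -1, 29/14, 2/9)
c = (0, -1, 27/5, -1)
Ac = (0, 0, -29/10, 61/5)
Σ b_i: (-13/7)·1 + (-1)·1 + 29/14·1 + 2/9·1 = -71/126 ≠ 1 ⇒ order 0.

0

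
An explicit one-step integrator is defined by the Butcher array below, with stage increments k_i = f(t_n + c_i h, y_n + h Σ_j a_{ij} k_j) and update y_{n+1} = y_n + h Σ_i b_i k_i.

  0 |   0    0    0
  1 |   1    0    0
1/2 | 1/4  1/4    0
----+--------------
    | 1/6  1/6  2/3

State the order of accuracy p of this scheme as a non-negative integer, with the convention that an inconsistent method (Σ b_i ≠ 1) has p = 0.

b = (1/6, 1/6, 2/3)
c = (0, 1, 1/2)
Ac = (0, 0, 1/4)
Σ b_i: 1/6·1 + 1/6·1 + 2/3·1 = 1 ✓
b·c: 1/6·1 + 2/3·1/2 = 1/2 ✓
b·c²: 1/6·1 + 2/3·1/4 = 1/3 ✓
b·Ac: 2/3·1/4 = 1/6 ✓; 3 stages ⇒ order 3.

3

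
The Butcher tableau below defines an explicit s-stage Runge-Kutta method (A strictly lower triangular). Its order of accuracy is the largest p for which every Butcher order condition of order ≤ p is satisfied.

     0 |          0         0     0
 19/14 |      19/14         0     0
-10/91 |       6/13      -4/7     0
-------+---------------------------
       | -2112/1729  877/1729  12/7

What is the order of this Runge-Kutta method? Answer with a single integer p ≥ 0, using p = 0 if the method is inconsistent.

2

b = (-2112/1729, 877/1729, 12/7)
c = (0, 19/14, -10/91)
Ac = (0, 0, -38/49)
Σ b_i: (-2112/1729)·1 + 877/1729·1 + 12/7·1 = 1 ✓
b·c: 877/1729·19/14 + 12/7·(-10/91) = 1/2 ✓
b·c²: 877/1729·361/196 + 12/7·100/8281 = 221419/231868 ≠ 1/3 ⇒ order 2.
b·Ac: 12/7·(-38/49) = -456/343 ≠ 1/6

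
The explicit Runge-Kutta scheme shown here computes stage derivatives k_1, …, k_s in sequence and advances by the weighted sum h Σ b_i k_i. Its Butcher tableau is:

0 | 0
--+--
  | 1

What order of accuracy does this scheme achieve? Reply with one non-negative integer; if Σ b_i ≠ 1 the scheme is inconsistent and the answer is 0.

b = (1)
c = (0)
Σ b_i: 1·1 = 1 ✓; 1 stage ⇒ order 1.

1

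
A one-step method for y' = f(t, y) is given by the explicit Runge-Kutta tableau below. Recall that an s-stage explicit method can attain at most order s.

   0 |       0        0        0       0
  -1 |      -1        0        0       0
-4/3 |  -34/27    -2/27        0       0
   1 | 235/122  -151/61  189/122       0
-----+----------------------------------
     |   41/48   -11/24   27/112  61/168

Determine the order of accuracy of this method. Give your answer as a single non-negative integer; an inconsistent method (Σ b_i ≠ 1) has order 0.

4

b = (41/48, -11/24, 27/112, 61/168)
c = (0, -1, -4/3, 1)
Ac = (0, 0, 2/27, 25/61)
Σ b_i: 41/48·1 + (-11/24)·1 + 27/112·1 + 61/168·1 = 1 ✓
b·c: (-11/24)·(-1) + 27/112·(-4/3) + 61/168·1 = 1/2 ✓
b·c²: (-11/24)·1 + 27/112·16/9 + 61/168·1 = 1/3 ✓
b·Ac: 27/112·2/27 + 61/168·25/61 = 1/6 ✓
b·c³: (-11/24)·(-1) + 27/112·(-64/27) + 61/168·1 = 1/4 ✓
b·(c∘Ac): 27/112·(-8/81) + 61/168·25/61 = 1/8 ✓
b·Ac²: 27/112·(-2/27) + 61/168·17/61 = 1/12 ✓
b·A²c: 61/168·7/61 = 1/24 ✓; 4 stages ⇒ order 4.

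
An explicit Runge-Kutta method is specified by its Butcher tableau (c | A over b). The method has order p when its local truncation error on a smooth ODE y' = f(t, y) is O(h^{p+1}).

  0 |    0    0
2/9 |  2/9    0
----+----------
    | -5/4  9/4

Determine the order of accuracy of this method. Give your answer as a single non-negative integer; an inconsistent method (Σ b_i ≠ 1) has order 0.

2

b = (-5/4, 9/4)
c = (0, 2/9)
Σ b_i: (-5/4)·1 + 9/4·1 = 1 ✓
b·c: 9/4·2/9 = 1/2 ✓; 2 stages ⇒ order 2.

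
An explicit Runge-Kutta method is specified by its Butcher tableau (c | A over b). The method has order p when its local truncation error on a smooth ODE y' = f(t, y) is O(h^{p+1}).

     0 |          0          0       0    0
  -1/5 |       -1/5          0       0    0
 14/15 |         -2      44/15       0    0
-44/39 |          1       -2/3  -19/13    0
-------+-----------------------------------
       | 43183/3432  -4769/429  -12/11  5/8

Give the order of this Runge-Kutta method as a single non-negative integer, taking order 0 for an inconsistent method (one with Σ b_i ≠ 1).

2

b = (43183/3432, -4769/429, -12/11, 5/8)
c = (0, -1/5, 14/15, -44/39)
Ac = (0, 0, -44/75, -16/13)
Σ b_i: 43183/3432·1 + (-4769/429)·1 + (-12/11)·1 + 5/8·1 = 1 ✓
b·c: (-4769/429)·(-1/5) + (-12/11)·14/15 + 5/8·(-44/39) = 1/2 ✓
b·c²: (-4769/429)·1/25 + (-12/11)·196/225 + 5/8·1936/1521 = -250729/418275 ≠ 1/3 ⇒ order 2.
b·Ac: (-12/11)·(-44/75) + 5/8·(-16/13) = -42/325 ≠ 1/6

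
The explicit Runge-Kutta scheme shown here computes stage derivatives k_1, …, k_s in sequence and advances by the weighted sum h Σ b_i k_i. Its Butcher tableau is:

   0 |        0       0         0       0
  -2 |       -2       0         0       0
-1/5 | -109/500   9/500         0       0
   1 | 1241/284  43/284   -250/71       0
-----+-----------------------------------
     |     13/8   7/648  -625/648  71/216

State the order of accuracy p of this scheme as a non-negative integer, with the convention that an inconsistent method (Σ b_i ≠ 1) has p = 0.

4

b = (13/8, 7/648, -625/648, 71/216)
c = (0, -2, -1/5, 1)
Ac = (0, 0, -9/250, 57/142)
Σ b_i: 13/8·1 + 7/648·1 + (-625/648)·1 + 71/216·1 = 1 ✓
b·c: 7/648·(-2) + (-625/648)·(-1/5) + 71/216·1 = 1/2 ✓
b·c²: 7/648·4 + (-625/648)·1/25 + 71/216·1 = 1/3 ✓
b·Ac: (-625/648)·(-9/250) + 71/216·57/142 = 1/6 ✓
b·c³: 7/648·(-8) + (-625/648)·(-1/125) + 71/216·1 = 1/4 ✓
b·(c∘Ac): (-625/648)·9/1250 + 71/216·57/142 = 1/8 ✓
b·Ac²: (-625/648)·9/125 + 71/216·33/71 = 1/12 ✓
b·A²c: 71/216·9/71 = 1/24 ✓; 4 stages ⇒ order 4.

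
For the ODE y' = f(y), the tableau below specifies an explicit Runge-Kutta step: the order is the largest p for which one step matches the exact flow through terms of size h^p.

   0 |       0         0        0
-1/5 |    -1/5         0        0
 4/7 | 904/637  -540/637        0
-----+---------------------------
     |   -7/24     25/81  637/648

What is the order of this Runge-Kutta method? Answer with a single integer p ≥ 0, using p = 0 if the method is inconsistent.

b = (-7/24, 25/81, 637/648)
c = (0, -1/5, 4/7)
Ac = (0, 0, 108/637)
Σ b_i: (-7/24)·1 + 25/81·1 + 637/648·1 = 1 ✓
b·c: 25/81·(-1/5) + 637/648·4/7 = 1/2 ✓
b·c²: 25/81·1/25 + 637/648·16/49 = 1/3 ✓
b·Ac: 637/648·108/637 = 1/6 ✓; 3 stages ⇒ order 3.

3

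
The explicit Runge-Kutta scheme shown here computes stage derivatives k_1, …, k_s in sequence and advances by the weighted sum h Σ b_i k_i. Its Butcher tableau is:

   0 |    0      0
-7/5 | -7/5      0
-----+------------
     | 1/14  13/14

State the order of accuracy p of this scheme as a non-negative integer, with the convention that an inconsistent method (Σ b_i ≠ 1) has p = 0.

b = (1/14, 13/14)
c = (0, -7/5)
Σ b_i: 1/14·1 + 13/14·1 = 1 ✓
b·c: 13/14·(-7/5) = -13/10 ≠ 1/2 ⇒ order 1.

1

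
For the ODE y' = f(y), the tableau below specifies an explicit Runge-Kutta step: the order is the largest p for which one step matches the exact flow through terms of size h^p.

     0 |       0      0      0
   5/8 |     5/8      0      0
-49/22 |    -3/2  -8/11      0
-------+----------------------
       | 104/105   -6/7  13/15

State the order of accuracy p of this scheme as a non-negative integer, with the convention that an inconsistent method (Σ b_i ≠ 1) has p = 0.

b = (104/105, -6/7, 13/15)
c = (0, 5/8, -49/22)
Ac = (0, 0, -5/11)
Σ b_i: 104/105·1 + (-6/7)·1 + 13/15·1 = 1 ✓
b·c: (-6/7)·5/8 + 13/15·(-49/22) = -11393/4620 ≠ 1/2 ⇒ order 1.

1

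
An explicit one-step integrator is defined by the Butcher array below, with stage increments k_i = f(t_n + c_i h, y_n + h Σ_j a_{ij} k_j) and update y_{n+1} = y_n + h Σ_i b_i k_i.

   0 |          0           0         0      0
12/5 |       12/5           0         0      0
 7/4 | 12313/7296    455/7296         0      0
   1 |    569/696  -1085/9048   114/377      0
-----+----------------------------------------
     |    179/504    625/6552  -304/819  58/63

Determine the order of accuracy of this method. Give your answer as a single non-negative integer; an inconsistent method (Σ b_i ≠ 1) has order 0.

4

b = (179/504, 625/6552, -304/819, 58/63)
c = (0, 12/5, 7/4, 1)
Ac = (0, 0, 91/608, 7/29)
Σ b_i: 179/504·1 + 625/6552·1 + (-304/819)·1 + 58/63·1 = 1 ✓
b·c: 625/6552·12/5 + (-304/819)·7/4 + 58/63·1 = 1/2 ✓
b·c²: 625/6552·144/25 + (-304/819)·49/16 + 58/63·1 = 1/3 ✓
b·Ac: (-304/819)·91/608 + 58/63·7/29 = 1/6 ✓
b·c³: 625/6552·1728/125 + (-304/819)·343/64 + 58/63·1 = 1/4 ✓
b·(c∘Ac): (-304/819)·637/2432 + 58/63·7/29 = 1/8 ✓
b·Ac²: (-304/819)·273/760 + 58/63·273/1160 = 1/12 ✓
b·A²c: 58/63·21/464 = 1/24 ✓; 4 stages ⇒ order 4.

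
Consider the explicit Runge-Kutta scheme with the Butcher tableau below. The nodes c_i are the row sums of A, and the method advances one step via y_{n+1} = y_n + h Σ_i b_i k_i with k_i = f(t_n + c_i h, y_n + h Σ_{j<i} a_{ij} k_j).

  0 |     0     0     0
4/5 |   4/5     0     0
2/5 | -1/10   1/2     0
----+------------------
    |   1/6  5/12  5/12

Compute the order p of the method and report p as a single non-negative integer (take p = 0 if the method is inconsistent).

b = (1/6, 5/12, 5/12)
c = (0, 4/5, 2/5)
Ac = (0, 0, 2/5)
Σ b_i: 1/6·1 + 5/12·1 + 5/12·1 = 1 ✓
b·c: 5/12·4/5 + 5/12·2/5 = 1/2 ✓
b·c²: 5/12·16/25 + 5/12·4/25 = 1/3 ✓
b·Ac: 5/12·2/5 = 1/6 ✓; 3 stages ⇒ order 3.

3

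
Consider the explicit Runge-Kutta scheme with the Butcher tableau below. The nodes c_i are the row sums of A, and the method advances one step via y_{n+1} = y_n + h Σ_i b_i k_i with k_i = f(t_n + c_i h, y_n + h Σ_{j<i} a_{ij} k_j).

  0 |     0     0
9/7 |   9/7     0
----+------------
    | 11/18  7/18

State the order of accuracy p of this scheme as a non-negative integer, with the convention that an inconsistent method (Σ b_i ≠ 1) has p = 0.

2

b = (11/18, 7/18)
c = (0, 9/7)
Σ b_i: 11/18·1 + 7/18·1 = 1 ✓
b·c: 7/18·9/7 = 1/2 ✓; 2 stages ⇒ order 2.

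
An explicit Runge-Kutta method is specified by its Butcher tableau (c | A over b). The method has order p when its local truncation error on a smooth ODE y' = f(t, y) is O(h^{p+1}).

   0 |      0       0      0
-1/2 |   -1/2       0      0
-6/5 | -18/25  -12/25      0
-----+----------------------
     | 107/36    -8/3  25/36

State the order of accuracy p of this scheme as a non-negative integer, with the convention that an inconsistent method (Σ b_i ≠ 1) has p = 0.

b = (107/36, -8/3, 25/36)
c = (0, -1/2, -6/5)
Ac = (0, 0, 6/25)
Σ b_i: 107/36·1 + (-8/3)·1 + 25/36·1 = 1 ✓
b·c: (-8/3)·(-1/2) + 25/36·(-6/5) = 1/2 ✓
b·c²: (-8/3)·1/4 + 25/36·36/25 = 1/3 ✓
b·Ac: 25/36·6/25 = 1/6 ✓; 3 stages ⇒ order 3.

3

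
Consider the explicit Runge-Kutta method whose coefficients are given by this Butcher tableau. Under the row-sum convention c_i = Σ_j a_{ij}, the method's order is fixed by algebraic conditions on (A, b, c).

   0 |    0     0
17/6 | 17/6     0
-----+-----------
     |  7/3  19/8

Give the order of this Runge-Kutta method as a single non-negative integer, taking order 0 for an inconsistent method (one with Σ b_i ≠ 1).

b = (7/3, 19/8)
c = (0, 17/6)
Σ b_i: 7/3·1 + 19/8·1 = 113/24 ≠ 1 ⇒ order 0.

0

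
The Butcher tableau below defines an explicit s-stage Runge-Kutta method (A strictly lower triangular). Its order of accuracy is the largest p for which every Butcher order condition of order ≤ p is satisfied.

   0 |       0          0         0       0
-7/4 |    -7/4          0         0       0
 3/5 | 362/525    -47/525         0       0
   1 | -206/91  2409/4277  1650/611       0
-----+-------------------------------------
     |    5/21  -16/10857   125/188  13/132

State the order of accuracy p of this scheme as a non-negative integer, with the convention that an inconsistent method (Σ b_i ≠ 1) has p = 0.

b = (5/21, -16/10857, 125/188, 13/132)
c = (0, -7/4, 3/5, 1)
Ac = (0, 0, 47/300, 33/52)
Σ b_i: 5/21·1 + (-16/10857)·1 + 125/188·1 + 13/132·1 = 1 ✓
b·c: (-16/10857)·(-7/4) + 125/188·3/5 + 13/132·1 = 1/2 ✓
b·c²: (-16/10857)·49/16 + 125/188·9/25 + 13/132·1 = 1/3 ✓
b·Ac: 125/188·47/300 + 13/132·33/52 = 1/6 ✓
b·c³: (-16/10857)·(-343/64) + 125/188·27/125 + 13/132·1 = 1/4 ✓
b·(c∘Ac): 125/188·47/500 + 13/132·33/52 = 1/8 ✓
b·Ac²: 125/188·(-329/1200) + 13/132·561/208 = 1/12 ✓
b·A²c: 13/132·11/26 = 1/24 ✓; 4 stages ⇒ order 4.

4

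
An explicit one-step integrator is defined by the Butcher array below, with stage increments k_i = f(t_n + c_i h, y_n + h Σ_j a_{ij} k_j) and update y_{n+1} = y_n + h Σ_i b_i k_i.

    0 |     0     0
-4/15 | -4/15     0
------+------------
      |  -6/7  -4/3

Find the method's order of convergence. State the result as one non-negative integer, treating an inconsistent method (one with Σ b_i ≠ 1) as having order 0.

0

b = (-6/7, -4/3)
c = (0, -4/15)
Σ b_i: (-6/7)·1 + (-4/3)·1 = -46/21 ≠ 1 ⇒ order 0.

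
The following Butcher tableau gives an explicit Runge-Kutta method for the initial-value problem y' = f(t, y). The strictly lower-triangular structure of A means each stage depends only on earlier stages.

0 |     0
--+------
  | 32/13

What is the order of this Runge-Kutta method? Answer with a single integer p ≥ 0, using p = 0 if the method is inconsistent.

b = (32/13)
c = (0)
Σ b_i: 32/13·1 = 32/13 ≠ 1 ⇒ order 0.

0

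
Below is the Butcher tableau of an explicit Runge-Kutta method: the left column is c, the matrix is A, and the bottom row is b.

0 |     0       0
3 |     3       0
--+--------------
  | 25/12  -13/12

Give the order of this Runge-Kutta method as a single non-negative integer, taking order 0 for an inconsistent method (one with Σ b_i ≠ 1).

1

b = (25/12, -13/12)
c = (0, 3)
Σ b_i: 25/12·1 + (-13/12)·1 = 1 ✓
b·c: (-13/12)·3 = -13/4 ≠ 1/2 ⇒ order 1.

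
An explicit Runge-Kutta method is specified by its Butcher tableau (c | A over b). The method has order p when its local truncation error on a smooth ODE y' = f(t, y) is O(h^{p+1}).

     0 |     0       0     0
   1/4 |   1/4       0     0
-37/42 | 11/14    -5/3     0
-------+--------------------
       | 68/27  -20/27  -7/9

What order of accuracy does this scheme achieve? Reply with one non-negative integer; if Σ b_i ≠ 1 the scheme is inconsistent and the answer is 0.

b = (68/27, -20/27, -7/9)
c = (0, 1/4, -37/42)
Ac = (0, 0, -5/12)
Σ b_i: 68/27·1 + (-20/27)·1 + (-7/9)·1 = 1 ✓
b·c: (-20/27)·1/4 + (-7/9)·(-37/42) = 1/2 ✓
b·c²: (-20/27)·1/16 + (-7/9)·1369/1764 = -737/1134 ≠ 1/3 ⇒ order 2.
b·Ac: (-7/9)·(-5/12) = 35/108 ≠ 1/6

2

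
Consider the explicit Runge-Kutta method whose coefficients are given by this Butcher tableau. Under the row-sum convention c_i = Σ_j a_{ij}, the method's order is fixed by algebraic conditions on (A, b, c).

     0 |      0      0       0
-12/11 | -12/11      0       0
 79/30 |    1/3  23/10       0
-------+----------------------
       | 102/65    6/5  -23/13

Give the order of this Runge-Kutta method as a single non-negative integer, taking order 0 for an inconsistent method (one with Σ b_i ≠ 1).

1

b = (102/65, 6/5, -23/13)
c = (0, -12/11, 79/30)
Ac = (0, 0, -138/55)
Σ b_i: 102/65·1 + 6/5·1 + (-23/13)·1 = 1 ✓
b·c: 6/5·(-12/11) + (-23/13)·79/30 = -25603/4290 ≠ 1/2 ⇒ order 1.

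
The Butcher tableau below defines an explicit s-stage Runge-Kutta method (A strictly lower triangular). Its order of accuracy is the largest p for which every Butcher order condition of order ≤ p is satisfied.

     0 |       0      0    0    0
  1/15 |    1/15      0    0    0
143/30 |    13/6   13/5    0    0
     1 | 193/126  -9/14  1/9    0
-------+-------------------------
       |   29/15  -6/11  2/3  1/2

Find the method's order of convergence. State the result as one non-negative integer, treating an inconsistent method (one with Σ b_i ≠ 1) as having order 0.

b = (29/15, -6/11, 2/3, 1/2)
c = (0, 1/15, 143/30, 1)
Ac = (0, 0, 13/75, 92/189)
Σ b_i: 29/15·1 + (-6/11)·1 + 2/3·1 + 1/2·1 = 281/110 ≠ 1 ⇒ order 0.

0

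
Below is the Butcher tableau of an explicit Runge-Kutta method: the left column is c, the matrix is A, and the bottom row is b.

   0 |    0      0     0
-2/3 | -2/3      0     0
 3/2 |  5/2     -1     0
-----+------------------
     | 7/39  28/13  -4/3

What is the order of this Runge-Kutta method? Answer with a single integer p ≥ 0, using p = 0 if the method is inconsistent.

b = (7/39, 28/13, -4/3)
c = (0, -2/3, 3/2)
Ac = (0, 0, 2/3)
Σ b_i: 7/39·1 + 28/13·1 + (-4/3)·1 = 1 ✓
b·c: 28/13·(-2/3) + (-4/3)·3/2 = -134/39 ≠ 1/2 ⇒ order 1.

1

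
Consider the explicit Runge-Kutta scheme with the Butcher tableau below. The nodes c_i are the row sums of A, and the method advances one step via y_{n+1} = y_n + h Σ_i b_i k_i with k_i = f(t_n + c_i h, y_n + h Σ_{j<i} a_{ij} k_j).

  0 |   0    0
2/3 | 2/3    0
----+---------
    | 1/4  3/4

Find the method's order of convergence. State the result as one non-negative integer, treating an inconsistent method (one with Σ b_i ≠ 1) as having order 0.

2

b = (1/4, 3/4)
c = (0, 2/3)
Σ b_i: 1/4·1 + 3/4·1 = 1 ✓
b·c: 3/4·2/3 = 1/2 ✓; 2 stages ⇒ order 2.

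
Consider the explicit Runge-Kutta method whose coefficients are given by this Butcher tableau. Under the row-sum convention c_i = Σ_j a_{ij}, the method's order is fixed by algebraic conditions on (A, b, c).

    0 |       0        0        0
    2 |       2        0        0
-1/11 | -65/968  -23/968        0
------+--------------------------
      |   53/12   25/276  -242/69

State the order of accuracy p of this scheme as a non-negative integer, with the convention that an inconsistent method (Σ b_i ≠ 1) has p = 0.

3

b = (53/12, 25/276, -242/69)
c = (0, 2, -1/11)
Ac = (0, 0, -23/484)
Σ b_i: 53/12·1 + 25/276·1 + (-242/69)·1 = 1 ✓
b·c: 25/276·2 + (-242/69)·(-1/11) = 1/2 ✓
b·c²: 25/276·4 + (-242/69)·1/121 = 1/3 ✓
b·Ac: (-242/69)·(-23/484) = 1/6 ✓; 3 stages ⇒ order 3.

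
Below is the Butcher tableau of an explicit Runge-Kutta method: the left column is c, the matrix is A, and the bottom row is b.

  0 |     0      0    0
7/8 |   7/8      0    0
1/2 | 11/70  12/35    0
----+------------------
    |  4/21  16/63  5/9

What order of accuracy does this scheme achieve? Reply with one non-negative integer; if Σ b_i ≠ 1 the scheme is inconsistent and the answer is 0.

3

b = (4/21, 16/63, 5/9)
c = (0, 7/8, 1/2)
Ac = (0, 0, 3/10)
Σ b_i: 4/21·1 + 16/63·1 + 5/9·1 = 1 ✓
b·c: 16/63·7/8 + 5/9·1/2 = 1/2 ✓
b·c²: 16/63·49/64 + 5/9·1/4 = 1/3 ✓
b·Ac: 5/9·3/10 = 1/6 ✓; 3 stages ⇒ order 3.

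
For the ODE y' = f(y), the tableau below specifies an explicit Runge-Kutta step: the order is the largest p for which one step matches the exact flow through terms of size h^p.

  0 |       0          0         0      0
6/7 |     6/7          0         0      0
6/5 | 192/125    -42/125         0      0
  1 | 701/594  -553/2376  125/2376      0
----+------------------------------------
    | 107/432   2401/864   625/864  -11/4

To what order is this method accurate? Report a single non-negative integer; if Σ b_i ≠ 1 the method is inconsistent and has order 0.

b = (107/432, 2401/864, 625/864, -11/4)
c = (0, 6/7, 6/5, 1)
Ac = (0, 0, -36/125, -3/22)
Σ b_i: 107/432·1 + 2401/864·1 + 625/864·1 + (-11/4)·1 = 1 ✓
b·c: 2401/864·6/7 + 625/864·6/5 + (-11/4)·1 = 1/2 ✓
b·c²: 2401/864·36/49 + 625/864·36/25 + (-11/4)·1 = 1/3 ✓
b·Ac: 625/864·(-36/125) + (-11/4)·(-3/22) = 1/6 ✓
b·c³: 2401/864·216/343 + 625/864·216/125 + (-11/4)·1 = 1/4 ✓
b·(c∘Ac): 625/864·(-216/625) + (-11/4)·(-3/22) = 1/8 ✓
b·Ac²: 625/864·(-216/875) + (-11/4)·(-2/21) = 1/12 ✓
b·A²c: (-11/4)·(-1/66) = 1/24 ✓; 4 stages ⇒ order 4.

4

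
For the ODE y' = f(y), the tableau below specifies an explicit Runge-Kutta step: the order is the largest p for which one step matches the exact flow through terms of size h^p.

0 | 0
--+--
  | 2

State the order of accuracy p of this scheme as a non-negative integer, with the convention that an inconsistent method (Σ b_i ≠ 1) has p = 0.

b = (2)
c = (0)
Σ b_i: 2·1 = 2 ≠ 1 ⇒ order 0.

0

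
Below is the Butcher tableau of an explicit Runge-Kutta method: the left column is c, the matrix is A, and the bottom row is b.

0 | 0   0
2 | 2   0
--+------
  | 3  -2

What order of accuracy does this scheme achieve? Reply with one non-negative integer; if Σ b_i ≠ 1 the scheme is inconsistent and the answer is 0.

1

b = (3, -2)
c = (0, 2)
Σ b_i: 3·1 + (-2)·1 = 1 ✓
b·c: (-2)·2 = -4 ≠ 1/2 ⇒ order 1.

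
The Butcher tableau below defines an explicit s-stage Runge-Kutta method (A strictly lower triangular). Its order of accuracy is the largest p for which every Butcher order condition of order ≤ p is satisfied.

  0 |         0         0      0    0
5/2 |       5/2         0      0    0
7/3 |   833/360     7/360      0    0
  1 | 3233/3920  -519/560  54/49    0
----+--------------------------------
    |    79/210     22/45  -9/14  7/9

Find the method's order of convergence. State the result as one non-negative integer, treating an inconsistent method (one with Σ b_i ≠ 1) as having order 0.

b = (79/210, 22/45, -9/14, 7/9)
c = (0, 5/2, 7/3, 1)
Ac = (0, 0, 7/144, 57/224)
Σ b_i: 79/210·1 + 22/45·1 + (-9/14)·1 + 7/9·1 = 1 ✓
b·c: 22/45·5/2 + (-9/14)·7/3 + 7/9·1 = 1/2 ✓
b·c²: 22/45·25/4 + (-9/14)·49/9 + 7/9·1 = 1/3 ✓
b·Ac: (-9/14)·7/144 + 7/9·57/224 = 1/6 ✓
b·c³: 22/45·125/8 + (-9/14)·343/27 + 7/9·1 = 1/4 ✓
b·(c∘Ac): (-9/14)·49/432 + 7/9·57/224 = 1/8 ✓
b·Ac²: (-9/14)·35/288 + 7/9·93/448 = 1/12 ✓
b·A²c: 7/9·3/56 = 1/24 ✓; 4 stages ⇒ order 4.

4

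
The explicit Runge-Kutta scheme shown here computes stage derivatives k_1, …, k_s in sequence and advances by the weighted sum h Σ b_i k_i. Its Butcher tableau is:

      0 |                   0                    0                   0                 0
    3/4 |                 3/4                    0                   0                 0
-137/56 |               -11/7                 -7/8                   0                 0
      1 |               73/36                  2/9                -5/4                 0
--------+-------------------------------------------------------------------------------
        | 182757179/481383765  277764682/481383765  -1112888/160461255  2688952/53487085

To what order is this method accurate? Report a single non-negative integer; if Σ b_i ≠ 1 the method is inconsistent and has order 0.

b = (182757179/481383765, 277764682/481383765, -1112888/160461255, 2688952/53487085)
c = (0, 3/4, -137/56, 1)
Ac = (0, 0, -21/32, 2167/672)
Σ b_i: 182757179/481383765·1 + 277764682/481383765·1 + (-1112888/160461255)·1 + 2688952/53487085·1 = 1 ✓
b·c: 277764682/481383765·3/4 + (-1112888/160461255)·(-137/56) + 2688952/53487085·1 = 1/2 ✓
b·c²: 277764682/481383765·9/16 + (-1112888/160461255)·18769/3136 + 2688952/53487085·1 = 1/3 ✓
b·Ac: (-1112888/160461255)·(-21/32) + 2688952/53487085·2167/672 = 1/6 ✓
b·c³: 277764682/481383765·27/64 + (-1112888/160461255)·(-2571353/175616) + 2688952/53487085·1 = 28413197621/71886642240 ≠ 1/4 ⇒ order 3.
b·(c∘Ac): (-1112888/160461255)·411/256 + 2688952/53487085·2167/672 = 775248091/5134760160 ≠ 1/8
b·Ac²: (-1112888/160461255)·(-63/128) + 2688952/53487085·(-92277/12544) = -877993215/2396221408 ≠ 1/12
b·A²c: 2688952/53487085·105/128 = 7058499/171158672 ≠ 1/24

3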